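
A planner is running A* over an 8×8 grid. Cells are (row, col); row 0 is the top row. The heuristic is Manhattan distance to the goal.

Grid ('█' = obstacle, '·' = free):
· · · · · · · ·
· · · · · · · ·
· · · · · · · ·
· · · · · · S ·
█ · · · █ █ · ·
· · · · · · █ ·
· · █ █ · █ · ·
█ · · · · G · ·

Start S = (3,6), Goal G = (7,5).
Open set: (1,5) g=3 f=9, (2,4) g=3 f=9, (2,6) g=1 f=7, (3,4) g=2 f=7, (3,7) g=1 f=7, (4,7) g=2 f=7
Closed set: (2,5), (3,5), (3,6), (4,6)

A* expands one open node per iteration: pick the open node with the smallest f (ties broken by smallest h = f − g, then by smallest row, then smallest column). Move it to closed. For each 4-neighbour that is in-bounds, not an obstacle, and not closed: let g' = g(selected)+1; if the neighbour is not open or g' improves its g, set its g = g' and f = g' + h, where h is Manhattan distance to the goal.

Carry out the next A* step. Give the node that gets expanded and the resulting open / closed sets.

step 1: expand (3,4) (f=7, h=5) → closed; open now [(1,5) g=3 f=9, (2,4) g=3 f=9, (2,6) g=1 f=7, (3,3) g=3 f=9, (3,7) g=1 f=7, (4,7) g=2 f=7]

expanded=(3,4); open=[(1,5) g=3 f=9, (2,4) g=3 f=9, (2,6) g=1 f=7, (3,3) g=3 f=9, (3,7) g=1 f=7, (4,7) g=2 f=7]; closed=[(2,5), (3,4), (3,5), (3,6), (4,6)]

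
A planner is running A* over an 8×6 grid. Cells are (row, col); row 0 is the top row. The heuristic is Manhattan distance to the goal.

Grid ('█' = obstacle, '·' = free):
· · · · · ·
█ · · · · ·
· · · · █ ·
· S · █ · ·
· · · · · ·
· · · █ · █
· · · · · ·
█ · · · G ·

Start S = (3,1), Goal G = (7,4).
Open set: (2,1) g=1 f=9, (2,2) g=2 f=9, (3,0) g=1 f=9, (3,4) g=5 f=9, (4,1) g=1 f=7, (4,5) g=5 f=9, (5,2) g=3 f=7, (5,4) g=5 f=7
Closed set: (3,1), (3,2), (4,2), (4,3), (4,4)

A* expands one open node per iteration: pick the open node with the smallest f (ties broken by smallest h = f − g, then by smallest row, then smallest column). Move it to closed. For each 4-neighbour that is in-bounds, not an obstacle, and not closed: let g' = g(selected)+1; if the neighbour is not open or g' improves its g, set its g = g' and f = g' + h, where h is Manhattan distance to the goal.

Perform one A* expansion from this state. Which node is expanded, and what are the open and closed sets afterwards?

expanded=(5,4); open=[(2,1) g=1 f=9, (2,2) g=2 f=9, (3,0) g=1 f=9, (3,4) g=5 f=9, (4,1) g=1 f=7, (4,5) g=5 f=9, (5,2) g=3 f=7, (6,4) g=6 f=7]; closed=[(3,1), (3,2), (4,2), (4,3), (4,4), (5,4)]

step 1: expand (5,4) (f=7, h=2) → closed; open now [(2,1) g=1 f=9, (2,2) g=2 f=9, (3,0) g=1 f=9, (3,4) g=5 f=9, (4,1) g=1 f=7, (4,5) g=5 f=9, (5,2) g=3 f=7, (6,4) g=6 f=7]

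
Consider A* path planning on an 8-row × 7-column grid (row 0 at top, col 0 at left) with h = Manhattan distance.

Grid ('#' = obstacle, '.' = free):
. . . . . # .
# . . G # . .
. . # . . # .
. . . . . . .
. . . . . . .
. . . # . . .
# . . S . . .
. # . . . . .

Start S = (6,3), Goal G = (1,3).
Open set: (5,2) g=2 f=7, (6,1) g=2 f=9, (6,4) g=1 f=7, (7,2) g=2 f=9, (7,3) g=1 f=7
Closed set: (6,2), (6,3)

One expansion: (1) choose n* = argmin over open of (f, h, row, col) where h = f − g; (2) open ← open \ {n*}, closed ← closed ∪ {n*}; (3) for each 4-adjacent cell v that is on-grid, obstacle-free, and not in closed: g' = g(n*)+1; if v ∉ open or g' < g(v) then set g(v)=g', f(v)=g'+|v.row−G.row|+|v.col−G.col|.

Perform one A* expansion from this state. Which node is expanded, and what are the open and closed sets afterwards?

step 1: expand (5,2) (f=7, h=5) → closed; open now [(4,2) g=3 f=7, (5,1) g=3 f=9, (6,1) g=2 f=9, (6,4) g=1 f=7, (7,2) g=2 f=9, (7,3) g=1 f=7]

expanded=(5,2); open=[(4,2) g=3 f=7, (5,1) g=3 f=9, (6,1) g=2 f=9, (6,4) g=1 f=7, (7,2) g=2 f=9, (7,3) g=1 f=7]; closed=[(5,2), (6,2), (6,3)]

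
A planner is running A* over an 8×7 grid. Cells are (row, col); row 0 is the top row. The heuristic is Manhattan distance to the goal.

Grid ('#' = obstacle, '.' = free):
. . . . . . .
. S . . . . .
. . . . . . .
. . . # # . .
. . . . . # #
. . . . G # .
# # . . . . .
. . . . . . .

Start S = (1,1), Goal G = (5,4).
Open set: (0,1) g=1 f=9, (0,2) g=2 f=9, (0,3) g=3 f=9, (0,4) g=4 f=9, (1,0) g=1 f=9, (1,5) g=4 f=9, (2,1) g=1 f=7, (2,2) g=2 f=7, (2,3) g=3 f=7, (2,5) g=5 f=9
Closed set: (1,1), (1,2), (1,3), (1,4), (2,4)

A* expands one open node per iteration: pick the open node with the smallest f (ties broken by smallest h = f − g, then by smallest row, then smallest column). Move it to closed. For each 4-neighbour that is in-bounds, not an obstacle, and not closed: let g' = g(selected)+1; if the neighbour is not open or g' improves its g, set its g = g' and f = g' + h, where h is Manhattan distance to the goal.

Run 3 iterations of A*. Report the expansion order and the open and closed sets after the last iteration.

step 1: expand (2,3) (f=7, h=4) → closed; open now [(0,1) g=1 f=9, (0,2) g=2 f=9, (0,3) g=3 f=9, (0,4) g=4 f=9, (1,0) g=1 f=9, (1,5) g=4 f=9, (2,1) g=1 f=7, (2,2) g=2 f=7, (2,5) g=5 f=9]
step 2: expand (2,2) (f=7, h=5) → closed; open now [(0,1) g=1 f=9, (0,2) g=2 f=9, (0,3) g=3 f=9, (0,4) g=4 f=9, (1,0) g=1 f=9, (1,5) g=4 f=9, (2,1) g=1 f=7, (2,5) g=5 f=9, (3,2) g=3 f=7]
step 3: expand (3,2) (f=7, h=4) → closed; open now [(0,1) g=1 f=9, (0,2) g=2 f=9, (0,3) g=3 f=9, (0,4) g=4 f=9, (1,0) g=1 f=9, (1,5) g=4 f=9, (2,1) g=1 f=7, (2,5) g=5 f=9, (3,1) g=4 f=9, (4,2) g=4 f=7]

order=[(2,3) → (2,2) → (3,2)]; open=[(0,1) g=1 f=9, (0,2) g=2 f=9, (0,3) g=3 f=9, (0,4) g=4 f=9, (1,0) g=1 f=9, (1,5) g=4 f=9, (2,1) g=1 f=7, (2,5) g=5 f=9, (3,1) g=4 f=9, (4,2) g=4 f=7]; closed=[(1,1), (1,2), (1,3), (1,4), (2,2), (2,3), (2,4), (3,2)]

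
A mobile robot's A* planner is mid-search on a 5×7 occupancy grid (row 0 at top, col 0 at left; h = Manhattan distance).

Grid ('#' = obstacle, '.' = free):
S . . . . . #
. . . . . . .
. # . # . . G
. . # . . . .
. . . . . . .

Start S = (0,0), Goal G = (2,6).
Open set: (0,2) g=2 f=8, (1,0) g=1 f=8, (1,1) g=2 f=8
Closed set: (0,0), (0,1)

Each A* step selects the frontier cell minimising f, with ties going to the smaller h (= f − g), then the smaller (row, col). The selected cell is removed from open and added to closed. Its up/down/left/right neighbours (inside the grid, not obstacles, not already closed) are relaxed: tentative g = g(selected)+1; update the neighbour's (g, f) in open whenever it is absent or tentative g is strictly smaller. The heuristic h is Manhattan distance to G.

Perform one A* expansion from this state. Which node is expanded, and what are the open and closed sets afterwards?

expanded=(0,2); open=[(0,3) g=3 f=8, (1,0) g=1 f=8, (1,1) g=2 f=8, (1,2) g=3 f=8]; closed=[(0,0), (0,1), (0,2)]

step 1: expand (0,2) (f=8, h=6) → closed; open now [(0,3) g=3 f=8, (1,0) g=1 f=8, (1,1) g=2 f=8, (1,2) g=3 f=8]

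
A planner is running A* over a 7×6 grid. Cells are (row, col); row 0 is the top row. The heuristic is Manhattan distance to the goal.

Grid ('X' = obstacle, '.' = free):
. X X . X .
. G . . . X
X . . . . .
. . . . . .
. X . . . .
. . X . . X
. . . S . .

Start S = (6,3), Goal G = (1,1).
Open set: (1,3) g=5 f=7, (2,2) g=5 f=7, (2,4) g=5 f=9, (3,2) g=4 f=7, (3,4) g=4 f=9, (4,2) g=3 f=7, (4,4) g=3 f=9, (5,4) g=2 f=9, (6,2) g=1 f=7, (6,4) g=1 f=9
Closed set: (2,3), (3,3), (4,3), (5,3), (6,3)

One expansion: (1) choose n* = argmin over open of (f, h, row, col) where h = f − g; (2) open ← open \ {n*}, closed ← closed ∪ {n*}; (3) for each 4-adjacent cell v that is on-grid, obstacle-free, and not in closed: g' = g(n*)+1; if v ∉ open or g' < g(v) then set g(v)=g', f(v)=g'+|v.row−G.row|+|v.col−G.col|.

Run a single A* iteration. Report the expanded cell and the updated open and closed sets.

expanded=(1,3); open=[(0,3) g=6 f=9, (1,2) g=6 f=7, (1,4) g=6 f=9, (2,2) g=5 f=7, (2,4) g=5 f=9, (3,2) g=4 f=7, (3,4) g=4 f=9, (4,2) g=3 f=7, (4,4) g=3 f=9, (5,4) g=2 f=9, (6,2) g=1 f=7, (6,4) g=1 f=9]; closed=[(1,3), (2,3), (3,3), (4,3), (5,3), (6,3)]

step 1: expand (1,3) (f=7, h=2) → closed; open now [(0,3) g=6 f=9, (1,2) g=6 f=7, (1,4) g=6 f=9, (2,2) g=5 f=7, (2,4) g=5 f=9, (3,2) g=4 f=7, (3,4) g=4 f=9, (4,2) g=3 f=7, (4,4) g=3 f=9, (5,4) g=2 f=9, (6,2) g=1 f=7, (6,4) g=1 f=9]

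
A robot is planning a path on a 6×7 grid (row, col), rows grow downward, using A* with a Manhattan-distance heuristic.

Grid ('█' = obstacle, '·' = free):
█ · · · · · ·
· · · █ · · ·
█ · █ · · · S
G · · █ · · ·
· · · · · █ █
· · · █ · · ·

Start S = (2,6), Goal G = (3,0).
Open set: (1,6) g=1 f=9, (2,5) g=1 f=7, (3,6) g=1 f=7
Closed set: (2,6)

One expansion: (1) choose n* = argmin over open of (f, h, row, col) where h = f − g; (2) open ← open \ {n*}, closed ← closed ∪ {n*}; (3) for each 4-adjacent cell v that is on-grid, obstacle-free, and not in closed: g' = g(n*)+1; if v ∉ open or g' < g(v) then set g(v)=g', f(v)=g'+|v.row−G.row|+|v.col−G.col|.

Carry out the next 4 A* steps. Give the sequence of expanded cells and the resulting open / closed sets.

order=[(2,5) → (2,4) → (2,3) → (3,4)]; open=[(1,4) g=3 f=9, (1,5) g=2 f=9, (1,6) g=1 f=9, (3,5) g=2 f=7, (3,6) g=1 f=7, (4,4) g=4 f=9]; closed=[(2,3), (2,4), (2,5), (2,6), (3,4)]

step 1: expand (2,5) (f=7, h=6) → closed; open now [(1,5) g=2 f=9, (1,6) g=1 f=9, (2,4) g=2 f=7, (3,5) g=2 f=7, (3,6) g=1 f=7]
step 2: expand (2,4) (f=7, h=5) → closed; open now [(1,4) g=3 f=9, (1,5) g=2 f=9, (1,6) g=1 f=9, (2,3) g=3 f=7, (3,4) g=3 f=7, (3,5) g=2 f=7, (3,6) g=1 f=7]
step 3: expand (2,3) (f=7, h=4) → closed; open now [(1,4) g=3 f=9, (1,5) g=2 f=9, (1,6) g=1 f=9, (3,4) g=3 f=7, (3,5) g=2 f=7, (3,6) g=1 f=7]
step 4: expand (3,4) (f=7, h=4) → closed; open now [(1,4) g=3 f=9, (1,5) g=2 f=9, (1,6) g=1 f=9, (3,5) g=2 f=7, (3,6) g=1 f=7, (4,4) g=4 f=9]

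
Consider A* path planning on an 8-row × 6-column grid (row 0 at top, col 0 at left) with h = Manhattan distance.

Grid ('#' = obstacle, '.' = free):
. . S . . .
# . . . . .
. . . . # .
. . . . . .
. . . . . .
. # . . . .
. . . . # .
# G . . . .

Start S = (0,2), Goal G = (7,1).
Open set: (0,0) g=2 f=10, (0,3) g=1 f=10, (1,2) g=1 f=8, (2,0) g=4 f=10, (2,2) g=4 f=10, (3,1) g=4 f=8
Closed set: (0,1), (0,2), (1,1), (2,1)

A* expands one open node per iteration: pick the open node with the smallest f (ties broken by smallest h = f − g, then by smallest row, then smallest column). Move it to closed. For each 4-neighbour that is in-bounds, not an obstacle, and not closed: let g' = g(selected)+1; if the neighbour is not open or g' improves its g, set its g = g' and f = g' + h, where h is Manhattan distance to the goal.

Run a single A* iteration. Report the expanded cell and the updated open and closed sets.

expanded=(3,1); open=[(0,0) g=2 f=10, (0,3) g=1 f=10, (1,2) g=1 f=8, (2,0) g=4 f=10, (2,2) g=4 f=10, (3,0) g=5 f=10, (3,2) g=5 f=10, (4,1) g=5 f=8]; closed=[(0,1), (0,2), (1,1), (2,1), (3,1)]

step 1: expand (3,1) (f=8, h=4) → closed; open now [(0,0) g=2 f=10, (0,3) g=1 f=10, (1,2) g=1 f=8, (2,0) g=4 f=10, (2,2) g=4 f=10, (3,0) g=5 f=10, (3,2) g=5 f=10, (4,1) g=5 f=8]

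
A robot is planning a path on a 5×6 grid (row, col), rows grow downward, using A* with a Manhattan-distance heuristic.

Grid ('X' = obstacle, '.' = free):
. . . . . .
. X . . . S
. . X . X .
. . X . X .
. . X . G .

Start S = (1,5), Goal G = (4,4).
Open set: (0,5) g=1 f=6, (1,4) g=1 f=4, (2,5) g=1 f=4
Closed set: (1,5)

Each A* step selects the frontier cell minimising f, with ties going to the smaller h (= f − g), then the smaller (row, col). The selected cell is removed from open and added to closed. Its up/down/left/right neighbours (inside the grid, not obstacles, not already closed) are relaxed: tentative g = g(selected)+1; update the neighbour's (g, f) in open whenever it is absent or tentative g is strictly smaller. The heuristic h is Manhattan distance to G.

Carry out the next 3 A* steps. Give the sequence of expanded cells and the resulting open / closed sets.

step 1: expand (1,4) (f=4, h=3) → closed; open now [(0,4) g=2 f=6, (0,5) g=1 f=6, (1,3) g=2 f=6, (2,5) g=1 f=4]
step 2: expand (2,5) (f=4, h=3) → closed; open now [(0,4) g=2 f=6, (0,5) g=1 f=6, (1,3) g=2 f=6, (3,5) g=2 f=4]
step 3: expand (3,5) (f=4, h=2) → closed; open now [(0,4) g=2 f=6, (0,5) g=1 f=6, (1,3) g=2 f=6, (4,5) g=3 f=4]

order=[(1,4) → (2,5) → (3,5)]; open=[(0,4) g=2 f=6, (0,5) g=1 f=6, (1,3) g=2 f=6, (4,5) g=3 f=4]; closed=[(1,4), (1,5), (2,5), (3,5)]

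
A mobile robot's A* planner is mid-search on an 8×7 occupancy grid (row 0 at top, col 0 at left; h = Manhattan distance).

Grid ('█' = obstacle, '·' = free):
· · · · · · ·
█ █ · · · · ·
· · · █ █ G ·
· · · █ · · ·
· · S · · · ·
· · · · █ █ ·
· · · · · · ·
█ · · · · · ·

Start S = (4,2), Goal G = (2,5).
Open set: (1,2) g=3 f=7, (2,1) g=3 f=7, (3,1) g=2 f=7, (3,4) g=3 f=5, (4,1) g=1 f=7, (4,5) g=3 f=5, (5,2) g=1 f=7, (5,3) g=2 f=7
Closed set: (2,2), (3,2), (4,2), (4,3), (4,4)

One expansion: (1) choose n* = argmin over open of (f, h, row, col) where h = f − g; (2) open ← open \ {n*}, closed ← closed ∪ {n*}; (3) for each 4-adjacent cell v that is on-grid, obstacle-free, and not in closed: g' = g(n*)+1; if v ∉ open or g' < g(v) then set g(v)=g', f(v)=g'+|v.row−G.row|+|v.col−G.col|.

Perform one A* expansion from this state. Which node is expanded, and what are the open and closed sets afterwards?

step 1: expand (3,4) (f=5, h=2) → closed; open now [(1,2) g=3 f=7, (2,1) g=3 f=7, (3,1) g=2 f=7, (3,5) g=4 f=5, (4,1) g=1 f=7, (4,5) g=3 f=5, (5,2) g=1 f=7, (5,3) g=2 f=7]

expanded=(3,4); open=[(1,2) g=3 f=7, (2,1) g=3 f=7, (3,1) g=2 f=7, (3,5) g=4 f=5, (4,1) g=1 f=7, (4,5) g=3 f=5, (5,2) g=1 f=7, (5,3) g=2 f=7]; closed=[(2,2), (3,2), (3,4), (4,2), (4,3), (4,4)]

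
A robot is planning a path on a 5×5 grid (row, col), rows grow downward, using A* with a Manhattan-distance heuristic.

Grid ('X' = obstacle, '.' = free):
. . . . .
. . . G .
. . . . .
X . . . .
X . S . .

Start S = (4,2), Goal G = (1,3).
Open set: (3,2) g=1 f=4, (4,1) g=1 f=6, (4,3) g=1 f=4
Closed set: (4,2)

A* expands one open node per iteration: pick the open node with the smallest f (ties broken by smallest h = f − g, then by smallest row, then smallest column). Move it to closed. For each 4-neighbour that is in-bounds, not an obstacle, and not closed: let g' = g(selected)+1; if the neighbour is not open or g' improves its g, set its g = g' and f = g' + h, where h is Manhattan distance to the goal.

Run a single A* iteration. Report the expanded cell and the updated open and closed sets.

expanded=(3,2); open=[(2,2) g=2 f=4, (3,1) g=2 f=6, (3,3) g=2 f=4, (4,1) g=1 f=6, (4,3) g=1 f=4]; closed=[(3,2), (4,2)]

step 1: expand (3,2) (f=4, h=3) → closed; open now [(2,2) g=2 f=4, (3,1) g=2 f=6, (3,3) g=2 f=4, (4,1) g=1 f=6, (4,3) g=1 f=4]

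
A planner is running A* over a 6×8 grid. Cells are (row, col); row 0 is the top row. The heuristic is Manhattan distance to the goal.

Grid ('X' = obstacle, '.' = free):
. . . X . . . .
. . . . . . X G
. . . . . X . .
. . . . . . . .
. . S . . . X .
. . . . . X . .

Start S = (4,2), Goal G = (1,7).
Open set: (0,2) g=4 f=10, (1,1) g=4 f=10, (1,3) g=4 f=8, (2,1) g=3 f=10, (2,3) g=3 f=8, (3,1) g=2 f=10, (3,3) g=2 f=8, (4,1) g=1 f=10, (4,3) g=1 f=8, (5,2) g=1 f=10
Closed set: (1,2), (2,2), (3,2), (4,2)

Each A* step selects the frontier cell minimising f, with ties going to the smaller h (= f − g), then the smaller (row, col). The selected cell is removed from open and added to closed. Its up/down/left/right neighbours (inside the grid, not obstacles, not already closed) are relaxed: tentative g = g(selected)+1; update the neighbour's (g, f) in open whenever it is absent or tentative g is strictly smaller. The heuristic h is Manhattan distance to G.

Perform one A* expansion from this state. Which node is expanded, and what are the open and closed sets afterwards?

step 1: expand (1,3) (f=8, h=4) → closed; open now [(0,2) g=4 f=10, (1,1) g=4 f=10, (1,4) g=5 f=8, (2,1) g=3 f=10, (2,3) g=3 f=8, (3,1) g=2 f=10, (3,3) g=2 f=8, (4,1) g=1 f=10, (4,3) g=1 f=8, (5,2) g=1 f=10]

expanded=(1,3); open=[(0,2) g=4 f=10, (1,1) g=4 f=10, (1,4) g=5 f=8, (2,1) g=3 f=10, (2,3) g=3 f=8, (3,1) g=2 f=10, (3,3) g=2 f=8, (4,1) g=1 f=10, (4,3) g=1 f=8, (5,2) g=1 f=10]; closed=[(1,2), (1,3), (2,2), (3,2), (4,2)]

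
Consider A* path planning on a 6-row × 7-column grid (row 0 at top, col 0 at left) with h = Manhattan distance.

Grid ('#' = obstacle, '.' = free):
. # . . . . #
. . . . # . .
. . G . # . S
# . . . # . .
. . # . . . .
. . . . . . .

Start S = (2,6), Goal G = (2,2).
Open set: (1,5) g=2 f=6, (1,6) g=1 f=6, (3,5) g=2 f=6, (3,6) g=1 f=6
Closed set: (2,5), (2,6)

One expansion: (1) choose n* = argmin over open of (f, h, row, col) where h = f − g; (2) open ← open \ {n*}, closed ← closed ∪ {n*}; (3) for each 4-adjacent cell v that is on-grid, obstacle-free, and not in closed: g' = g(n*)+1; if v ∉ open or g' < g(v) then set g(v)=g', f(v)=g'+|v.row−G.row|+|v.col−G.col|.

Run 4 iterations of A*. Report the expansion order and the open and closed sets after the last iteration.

step 1: expand (1,5) (f=6, h=4) → closed; open now [(0,5) g=3 f=8, (1,6) g=1 f=6, (3,5) g=2 f=6, (3,6) g=1 f=6]
step 2: expand (3,5) (f=6, h=4) → closed; open now [(0,5) g=3 f=8, (1,6) g=1 f=6, (3,6) g=1 f=6, (4,5) g=3 f=8]
step 3: expand (1,6) (f=6, h=5) → closed; open now [(0,5) g=3 f=8, (3,6) g=1 f=6, (4,5) g=3 f=8]
step 4: expand (3,6) (f=6, h=5) → closed; open now [(0,5) g=3 f=8, (4,5) g=3 f=8, (4,6) g=2 f=8]

order=[(1,5) → (3,5) → (1,6) → (3,6)]; open=[(0,5) g=3 f=8, (4,5) g=3 f=8, (4,6) g=2 f=8]; closed=[(1,5), (1,6), (2,5), (2,6), (3,5), (3,6)]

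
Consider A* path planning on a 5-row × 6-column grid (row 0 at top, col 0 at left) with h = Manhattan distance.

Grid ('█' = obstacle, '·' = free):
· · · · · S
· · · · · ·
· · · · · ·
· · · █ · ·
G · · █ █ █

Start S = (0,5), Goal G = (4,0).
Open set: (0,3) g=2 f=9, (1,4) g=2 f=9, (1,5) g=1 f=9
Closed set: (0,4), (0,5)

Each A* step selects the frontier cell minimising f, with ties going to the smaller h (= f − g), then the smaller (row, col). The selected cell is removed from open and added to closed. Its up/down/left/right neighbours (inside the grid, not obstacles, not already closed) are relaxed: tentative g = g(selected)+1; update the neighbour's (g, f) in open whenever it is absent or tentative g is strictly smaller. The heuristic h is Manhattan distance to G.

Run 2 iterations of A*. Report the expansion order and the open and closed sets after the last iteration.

step 1: expand (0,3) (f=9, h=7) → closed; open now [(0,2) g=3 f=9, (1,3) g=3 f=9, (1,4) g=2 f=9, (1,5) g=1 f=9]
step 2: expand (0,2) (f=9, h=6) → closed; open now [(0,1) g=4 f=9, (1,2) g=4 f=9, (1,3) g=3 f=9, (1,4) g=2 f=9, (1,5) g=1 f=9]

order=[(0,3) → (0,2)]; open=[(0,1) g=4 f=9, (1,2) g=4 f=9, (1,3) g=3 f=9, (1,4) g=2 f=9, (1,5) g=1 f=9]; closed=[(0,2), (0,3), (0,4), (0,5)]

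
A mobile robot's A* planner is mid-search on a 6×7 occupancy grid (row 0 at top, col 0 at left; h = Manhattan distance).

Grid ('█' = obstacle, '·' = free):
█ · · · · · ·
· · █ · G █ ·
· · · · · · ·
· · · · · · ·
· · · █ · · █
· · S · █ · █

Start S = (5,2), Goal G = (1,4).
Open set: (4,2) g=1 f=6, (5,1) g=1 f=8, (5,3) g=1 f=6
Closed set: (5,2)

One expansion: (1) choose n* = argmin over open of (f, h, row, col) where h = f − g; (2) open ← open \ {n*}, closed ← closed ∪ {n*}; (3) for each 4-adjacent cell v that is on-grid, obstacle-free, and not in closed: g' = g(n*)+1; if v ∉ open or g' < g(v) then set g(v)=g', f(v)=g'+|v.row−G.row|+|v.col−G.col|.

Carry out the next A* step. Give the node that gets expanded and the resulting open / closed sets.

step 1: expand (4,2) (f=6, h=5) → closed; open now [(3,2) g=2 f=6, (4,1) g=2 f=8, (5,1) g=1 f=8, (5,3) g=1 f=6]

expanded=(4,2); open=[(3,2) g=2 f=6, (4,1) g=2 f=8, (5,1) g=1 f=8, (5,3) g=1 f=6]; closed=[(4,2), (5,2)]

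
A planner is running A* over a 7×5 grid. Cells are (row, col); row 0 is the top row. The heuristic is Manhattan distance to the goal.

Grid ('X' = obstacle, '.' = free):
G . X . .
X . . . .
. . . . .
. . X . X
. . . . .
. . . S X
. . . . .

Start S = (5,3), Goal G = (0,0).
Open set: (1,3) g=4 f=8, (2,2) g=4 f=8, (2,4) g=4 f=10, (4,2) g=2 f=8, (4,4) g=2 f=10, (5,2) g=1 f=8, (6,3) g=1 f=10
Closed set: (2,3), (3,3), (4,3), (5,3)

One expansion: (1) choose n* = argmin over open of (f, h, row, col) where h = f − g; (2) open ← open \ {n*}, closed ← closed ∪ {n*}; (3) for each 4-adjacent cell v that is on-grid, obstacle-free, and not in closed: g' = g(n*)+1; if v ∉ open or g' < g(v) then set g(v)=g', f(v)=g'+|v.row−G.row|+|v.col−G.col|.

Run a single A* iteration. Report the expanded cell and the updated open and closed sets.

expanded=(1,3); open=[(0,3) g=5 f=8, (1,2) g=5 f=8, (1,4) g=5 f=10, (2,2) g=4 f=8, (2,4) g=4 f=10, (4,2) g=2 f=8, (4,4) g=2 f=10, (5,2) g=1 f=8, (6,3) g=1 f=10]; closed=[(1,3), (2,3), (3,3), (4,3), (5,3)]

step 1: expand (1,3) (f=8, h=4) → closed; open now [(0,3) g=5 f=8, (1,2) g=5 f=8, (1,4) g=5 f=10, (2,2) g=4 f=8, (2,4) g=4 f=10, (4,2) g=2 f=8, (4,4) g=2 f=10, (5,2) g=1 f=8, (6,3) g=1 f=10]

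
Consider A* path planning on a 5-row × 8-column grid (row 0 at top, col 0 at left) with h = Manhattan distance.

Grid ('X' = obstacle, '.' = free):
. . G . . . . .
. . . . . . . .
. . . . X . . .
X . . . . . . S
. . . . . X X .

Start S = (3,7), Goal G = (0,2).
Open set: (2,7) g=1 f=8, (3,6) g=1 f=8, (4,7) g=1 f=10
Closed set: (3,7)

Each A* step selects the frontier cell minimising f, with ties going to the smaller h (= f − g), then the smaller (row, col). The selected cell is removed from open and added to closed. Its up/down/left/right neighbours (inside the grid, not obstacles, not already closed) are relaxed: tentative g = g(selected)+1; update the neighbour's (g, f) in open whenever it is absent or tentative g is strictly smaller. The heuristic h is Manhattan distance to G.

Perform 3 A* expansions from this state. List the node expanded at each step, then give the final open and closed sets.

order=[(2,7) → (1,7) → (0,7)]; open=[(0,6) g=4 f=8, (1,6) g=3 f=8, (2,6) g=2 f=8, (3,6) g=1 f=8, (4,7) g=1 f=10]; closed=[(0,7), (1,7), (2,7), (3,7)]

step 1: expand (2,7) (f=8, h=7) → closed; open now [(1,7) g=2 f=8, (2,6) g=2 f=8, (3,6) g=1 f=8, (4,7) g=1 f=10]
step 2: expand (1,7) (f=8, h=6) → closed; open now [(0,7) g=3 f=8, (1,6) g=3 f=8, (2,6) g=2 f=8, (3,6) g=1 f=8, (4,7) g=1 f=10]
step 3: expand (0,7) (f=8, h=5) → closed; open now [(0,6) g=4 f=8, (1,6) g=3 f=8, (2,6) g=2 f=8, (3,6) g=1 f=8, (4,7) g=1 f=10]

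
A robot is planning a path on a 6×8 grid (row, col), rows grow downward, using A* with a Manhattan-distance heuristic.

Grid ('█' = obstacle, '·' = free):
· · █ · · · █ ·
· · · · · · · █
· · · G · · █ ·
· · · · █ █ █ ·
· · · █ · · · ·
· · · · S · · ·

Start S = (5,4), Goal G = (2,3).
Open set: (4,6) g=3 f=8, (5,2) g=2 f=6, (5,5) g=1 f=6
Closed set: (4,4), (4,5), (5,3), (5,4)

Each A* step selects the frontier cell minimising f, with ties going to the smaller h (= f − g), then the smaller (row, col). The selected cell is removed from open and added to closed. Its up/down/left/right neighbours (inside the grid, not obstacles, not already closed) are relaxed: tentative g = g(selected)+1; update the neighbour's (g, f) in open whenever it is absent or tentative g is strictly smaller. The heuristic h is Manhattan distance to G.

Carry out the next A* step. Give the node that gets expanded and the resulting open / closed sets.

expanded=(5,2); open=[(4,2) g=3 f=6, (4,6) g=3 f=8, (5,1) g=3 f=8, (5,5) g=1 f=6]; closed=[(4,4), (4,5), (5,2), (5,3), (5,4)]

step 1: expand (5,2) (f=6, h=4) → closed; open now [(4,2) g=3 f=6, (4,6) g=3 f=8, (5,1) g=3 f=8, (5,5) g=1 f=6]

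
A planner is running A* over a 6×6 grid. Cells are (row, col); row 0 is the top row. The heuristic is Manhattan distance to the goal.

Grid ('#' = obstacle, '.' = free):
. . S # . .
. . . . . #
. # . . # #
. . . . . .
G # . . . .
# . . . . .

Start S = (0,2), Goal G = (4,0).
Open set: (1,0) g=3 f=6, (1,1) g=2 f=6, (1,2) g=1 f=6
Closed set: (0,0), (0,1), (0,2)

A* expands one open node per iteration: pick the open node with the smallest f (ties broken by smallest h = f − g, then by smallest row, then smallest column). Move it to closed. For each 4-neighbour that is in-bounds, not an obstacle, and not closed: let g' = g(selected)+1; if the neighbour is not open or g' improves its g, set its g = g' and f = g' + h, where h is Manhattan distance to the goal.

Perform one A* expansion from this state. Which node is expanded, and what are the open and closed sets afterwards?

expanded=(1,0); open=[(1,1) g=2 f=6, (1,2) g=1 f=6, (2,0) g=4 f=6]; closed=[(0,0), (0,1), (0,2), (1,0)]

step 1: expand (1,0) (f=6, h=3) → closed; open now [(1,1) g=2 f=6, (1,2) g=1 f=6, (2,0) g=4 f=6]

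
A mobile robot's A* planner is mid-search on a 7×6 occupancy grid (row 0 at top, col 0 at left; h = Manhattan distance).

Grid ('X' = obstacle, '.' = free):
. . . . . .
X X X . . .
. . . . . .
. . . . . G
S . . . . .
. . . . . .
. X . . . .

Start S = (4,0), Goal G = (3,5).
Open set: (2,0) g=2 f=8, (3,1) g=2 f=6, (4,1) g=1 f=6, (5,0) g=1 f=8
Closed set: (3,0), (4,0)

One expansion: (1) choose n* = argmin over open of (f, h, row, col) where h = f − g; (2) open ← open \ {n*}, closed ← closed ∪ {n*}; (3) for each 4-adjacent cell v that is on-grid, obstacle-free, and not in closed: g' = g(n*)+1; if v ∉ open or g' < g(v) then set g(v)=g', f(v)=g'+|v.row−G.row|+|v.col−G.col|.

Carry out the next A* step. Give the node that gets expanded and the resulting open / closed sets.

expanded=(3,1); open=[(2,0) g=2 f=8, (2,1) g=3 f=8, (3,2) g=3 f=6, (4,1) g=1 f=6, (5,0) g=1 f=8]; closed=[(3,0), (3,1), (4,0)]

step 1: expand (3,1) (f=6, h=4) → closed; open now [(2,0) g=2 f=8, (2,1) g=3 f=8, (3,2) g=3 f=6, (4,1) g=1 f=6, (5,0) g=1 f=8]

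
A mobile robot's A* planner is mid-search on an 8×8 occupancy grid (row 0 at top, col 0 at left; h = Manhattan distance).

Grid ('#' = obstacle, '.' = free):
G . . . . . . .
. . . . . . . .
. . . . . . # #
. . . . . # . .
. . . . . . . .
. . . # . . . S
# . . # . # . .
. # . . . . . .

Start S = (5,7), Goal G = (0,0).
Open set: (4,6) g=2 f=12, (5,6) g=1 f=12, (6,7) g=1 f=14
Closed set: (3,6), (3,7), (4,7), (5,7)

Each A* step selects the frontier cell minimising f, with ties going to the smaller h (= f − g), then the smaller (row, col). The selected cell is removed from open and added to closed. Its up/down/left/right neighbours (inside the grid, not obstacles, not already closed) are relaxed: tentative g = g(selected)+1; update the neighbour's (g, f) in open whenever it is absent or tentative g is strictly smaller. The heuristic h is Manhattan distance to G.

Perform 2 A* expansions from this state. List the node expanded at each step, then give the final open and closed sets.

step 1: expand (4,6) (f=12, h=10) → closed; open now [(4,5) g=3 f=12, (5,6) g=1 f=12, (6,7) g=1 f=14]
step 2: expand (4,5) (f=12, h=9) → closed; open now [(4,4) g=4 f=12, (5,5) g=4 f=14, (5,6) g=1 f=12, (6,7) g=1 f=14]

order=[(4,6) → (4,5)]; open=[(4,4) g=4 f=12, (5,5) g=4 f=14, (5,6) g=1 f=12, (6,7) g=1 f=14]; closed=[(3,6), (3,7), (4,5), (4,6), (4,7), (5,7)]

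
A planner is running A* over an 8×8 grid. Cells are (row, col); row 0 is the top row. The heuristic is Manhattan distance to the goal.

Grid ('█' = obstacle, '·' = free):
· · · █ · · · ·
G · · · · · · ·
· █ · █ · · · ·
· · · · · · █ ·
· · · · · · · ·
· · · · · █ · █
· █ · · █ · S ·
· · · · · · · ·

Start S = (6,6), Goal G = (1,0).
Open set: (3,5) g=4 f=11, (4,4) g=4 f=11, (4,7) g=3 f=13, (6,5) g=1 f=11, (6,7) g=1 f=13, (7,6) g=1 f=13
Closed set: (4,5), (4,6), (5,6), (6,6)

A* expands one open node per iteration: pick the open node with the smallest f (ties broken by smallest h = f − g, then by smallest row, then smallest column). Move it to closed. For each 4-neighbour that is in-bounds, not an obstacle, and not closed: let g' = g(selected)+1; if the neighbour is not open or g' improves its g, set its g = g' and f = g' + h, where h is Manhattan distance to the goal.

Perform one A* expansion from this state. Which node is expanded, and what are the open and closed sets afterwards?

expanded=(3,5); open=[(2,5) g=5 f=11, (3,4) g=5 f=11, (4,4) g=4 f=11, (4,7) g=3 f=13, (6,5) g=1 f=11, (6,7) g=1 f=13, (7,6) g=1 f=13]; closed=[(3,5), (4,5), (4,6), (5,6), (6,6)]

step 1: expand (3,5) (f=11, h=7) → closed; open now [(2,5) g=5 f=11, (3,4) g=5 f=11, (4,4) g=4 f=11, (4,7) g=3 f=13, (6,5) g=1 f=11, (6,7) g=1 f=13, (7,6) g=1 f=13]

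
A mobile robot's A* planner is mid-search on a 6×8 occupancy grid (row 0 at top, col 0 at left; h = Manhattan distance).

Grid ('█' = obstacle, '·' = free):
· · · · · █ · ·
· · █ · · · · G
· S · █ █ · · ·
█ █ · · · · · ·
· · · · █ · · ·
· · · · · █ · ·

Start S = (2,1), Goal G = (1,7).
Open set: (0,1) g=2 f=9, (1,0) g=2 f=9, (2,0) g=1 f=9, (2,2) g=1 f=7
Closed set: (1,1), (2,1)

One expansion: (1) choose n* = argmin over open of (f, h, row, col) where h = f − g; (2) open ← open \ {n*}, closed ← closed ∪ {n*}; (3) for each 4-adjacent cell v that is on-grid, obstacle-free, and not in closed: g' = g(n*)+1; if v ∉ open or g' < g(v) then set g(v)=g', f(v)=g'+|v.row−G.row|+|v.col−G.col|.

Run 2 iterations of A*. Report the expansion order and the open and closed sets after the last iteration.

step 1: expand (2,2) (f=7, h=6) → closed; open now [(0,1) g=2 f=9, (1,0) g=2 f=9, (2,0) g=1 f=9, (3,2) g=2 f=9]
step 2: expand (0,1) (f=9, h=7) → closed; open now [(0,0) g=3 f=11, (0,2) g=3 f=9, (1,0) g=2 f=9, (2,0) g=1 f=9, (3,2) g=2 f=9]

order=[(2,2) → (0,1)]; open=[(0,0) g=3 f=11, (0,2) g=3 f=9, (1,0) g=2 f=9, (2,0) g=1 f=9, (3,2) g=2 f=9]; closed=[(0,1), (1,1), (2,1), (2,2)]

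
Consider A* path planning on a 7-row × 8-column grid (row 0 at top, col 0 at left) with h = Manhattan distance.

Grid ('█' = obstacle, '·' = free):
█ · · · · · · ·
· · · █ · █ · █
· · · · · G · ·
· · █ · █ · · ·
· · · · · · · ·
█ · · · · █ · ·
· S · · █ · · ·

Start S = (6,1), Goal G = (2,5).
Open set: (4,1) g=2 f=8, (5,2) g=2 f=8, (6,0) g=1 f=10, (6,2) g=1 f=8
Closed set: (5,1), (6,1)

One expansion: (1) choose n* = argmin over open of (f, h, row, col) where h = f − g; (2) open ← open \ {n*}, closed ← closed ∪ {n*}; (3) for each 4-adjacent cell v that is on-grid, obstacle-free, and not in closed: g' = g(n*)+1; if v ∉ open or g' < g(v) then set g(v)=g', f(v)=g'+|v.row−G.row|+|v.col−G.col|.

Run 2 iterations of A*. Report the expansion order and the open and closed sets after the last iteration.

step 1: expand (4,1) (f=8, h=6) → closed; open now [(3,1) g=3 f=8, (4,0) g=3 f=10, (4,2) g=3 f=8, (5,2) g=2 f=8, (6,0) g=1 f=10, (6,2) g=1 f=8]
step 2: expand (3,1) (f=8, h=5) → closed; open now [(2,1) g=4 f=8, (3,0) g=4 f=10, (4,0) g=3 f=10, (4,2) g=3 f=8, (5,2) g=2 f=8, (6,0) g=1 f=10, (6,2) g=1 f=8]

order=[(4,1) → (3,1)]; open=[(2,1) g=4 f=8, (3,0) g=4 f=10, (4,0) g=3 f=10, (4,2) g=3 f=8, (5,2) g=2 f=8, (6,0) g=1 f=10, (6,2) g=1 f=8]; closed=[(3,1), (4,1), (5,1), (6,1)]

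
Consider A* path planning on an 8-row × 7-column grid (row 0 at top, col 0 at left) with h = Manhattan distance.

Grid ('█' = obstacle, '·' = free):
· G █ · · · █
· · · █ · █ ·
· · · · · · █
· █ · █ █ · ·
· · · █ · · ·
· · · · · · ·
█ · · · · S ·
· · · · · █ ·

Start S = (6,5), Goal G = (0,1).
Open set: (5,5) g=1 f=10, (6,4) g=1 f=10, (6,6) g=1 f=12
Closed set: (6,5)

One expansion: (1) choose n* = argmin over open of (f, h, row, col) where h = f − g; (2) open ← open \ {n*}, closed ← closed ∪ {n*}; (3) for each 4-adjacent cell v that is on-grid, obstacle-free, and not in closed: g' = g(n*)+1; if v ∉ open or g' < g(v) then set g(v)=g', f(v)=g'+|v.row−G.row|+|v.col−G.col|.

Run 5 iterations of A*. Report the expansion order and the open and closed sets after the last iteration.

order=[(5,5) → (4,5) → (3,5) → (2,5) → (2,4)]; open=[(1,4) g=6 f=10, (2,3) g=6 f=10, (3,6) g=4 f=12, (4,4) g=3 f=10, (4,6) g=3 f=12, (5,4) g=2 f=10, (5,6) g=2 f=12, (6,4) g=1 f=10, (6,6) g=1 f=12]; closed=[(2,4), (2,5), (3,5), (4,5), (5,5), (6,5)]

step 1: expand (5,5) (f=10, h=9) → closed; open now [(4,5) g=2 f=10, (5,4) g=2 f=10, (5,6) g=2 f=12, (6,4) g=1 f=10, (6,6) g=1 f=12]
step 2: expand (4,5) (f=10, h=8) → closed; open now [(3,5) g=3 f=10, (4,4) g=3 f=10, (4,6) g=3 f=12, (5,4) g=2 f=10, (5,6) g=2 f=12, (6,4) g=1 f=10, (6,6) g=1 f=12]
step 3: expand (3,5) (f=10, h=7) → closed; open now [(2,5) g=4 f=10, (3,6) g=4 f=12, (4,4) g=3 f=10, (4,6) g=3 f=12, (5,4) g=2 f=10, (5,6) g=2 f=12, (6,4) g=1 f=10, (6,6) g=1 f=12]
step 4: expand (2,5) (f=10, h=6) → closed; open now [(2,4) g=5 f=10, (3,6) g=4 f=12, (4,4) g=3 f=10, (4,6) g=3 f=12, (5,4) g=2 f=10, (5,6) g=2 f=12, (6,4) g=1 f=10, (6,6) g=1 f=12]
step 5: expand (2,4) (f=10, h=5) → closed; open now [(1,4) g=6 f=10, (2,3) g=6 f=10, (3,6) g=4 f=12, (4,4) g=3 f=10, (4,6) g=3 f=12, (5,4) g=2 f=10, (5,6) g=2 f=12, (6,4) g=1 f=10, (6,6) g=1 f=12]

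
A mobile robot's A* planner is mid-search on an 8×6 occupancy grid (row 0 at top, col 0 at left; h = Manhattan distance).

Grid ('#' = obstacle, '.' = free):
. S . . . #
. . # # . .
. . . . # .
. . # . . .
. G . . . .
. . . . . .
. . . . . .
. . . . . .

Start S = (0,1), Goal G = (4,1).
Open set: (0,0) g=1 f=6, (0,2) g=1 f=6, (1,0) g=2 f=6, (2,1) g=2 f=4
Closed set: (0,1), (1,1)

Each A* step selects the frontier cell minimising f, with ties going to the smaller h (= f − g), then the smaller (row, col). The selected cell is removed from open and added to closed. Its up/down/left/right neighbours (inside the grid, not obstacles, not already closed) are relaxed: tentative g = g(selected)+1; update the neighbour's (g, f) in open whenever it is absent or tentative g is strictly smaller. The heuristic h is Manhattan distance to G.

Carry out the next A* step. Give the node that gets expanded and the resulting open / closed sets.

expanded=(2,1); open=[(0,0) g=1 f=6, (0,2) g=1 f=6, (1,0) g=2 f=6, (2,0) g=3 f=6, (2,2) g=3 f=6, (3,1) g=3 f=4]; closed=[(0,1), (1,1), (2,1)]

step 1: expand (2,1) (f=4, h=2) → closed; open now [(0,0) g=1 f=6, (0,2) g=1 f=6, (1,0) g=2 f=6, (2,0) g=3 f=6, (2,2) g=3 f=6, (3,1) g=3 f=4]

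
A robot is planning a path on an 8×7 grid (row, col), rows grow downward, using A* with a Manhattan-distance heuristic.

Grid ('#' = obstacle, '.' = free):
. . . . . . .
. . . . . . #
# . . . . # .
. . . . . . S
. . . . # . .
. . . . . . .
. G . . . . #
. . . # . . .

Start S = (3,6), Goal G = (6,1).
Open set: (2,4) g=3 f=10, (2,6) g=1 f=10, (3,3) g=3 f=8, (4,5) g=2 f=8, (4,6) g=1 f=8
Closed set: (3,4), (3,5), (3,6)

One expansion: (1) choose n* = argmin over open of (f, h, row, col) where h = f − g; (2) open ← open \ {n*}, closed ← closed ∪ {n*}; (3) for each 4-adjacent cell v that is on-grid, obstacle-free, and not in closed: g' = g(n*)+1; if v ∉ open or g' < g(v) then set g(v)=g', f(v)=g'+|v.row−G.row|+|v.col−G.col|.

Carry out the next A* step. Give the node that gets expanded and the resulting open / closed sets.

expanded=(3,3); open=[(2,3) g=4 f=10, (2,4) g=3 f=10, (2,6) g=1 f=10, (3,2) g=4 f=8, (4,3) g=4 f=8, (4,5) g=2 f=8, (4,6) g=1 f=8]; closed=[(3,3), (3,4), (3,5), (3,6)]

step 1: expand (3,3) (f=8, h=5) → closed; open now [(2,3) g=4 f=10, (2,4) g=3 f=10, (2,6) g=1 f=10, (3,2) g=4 f=8, (4,3) g=4 f=8, (4,5) g=2 f=8, (4,6) g=1 f=8]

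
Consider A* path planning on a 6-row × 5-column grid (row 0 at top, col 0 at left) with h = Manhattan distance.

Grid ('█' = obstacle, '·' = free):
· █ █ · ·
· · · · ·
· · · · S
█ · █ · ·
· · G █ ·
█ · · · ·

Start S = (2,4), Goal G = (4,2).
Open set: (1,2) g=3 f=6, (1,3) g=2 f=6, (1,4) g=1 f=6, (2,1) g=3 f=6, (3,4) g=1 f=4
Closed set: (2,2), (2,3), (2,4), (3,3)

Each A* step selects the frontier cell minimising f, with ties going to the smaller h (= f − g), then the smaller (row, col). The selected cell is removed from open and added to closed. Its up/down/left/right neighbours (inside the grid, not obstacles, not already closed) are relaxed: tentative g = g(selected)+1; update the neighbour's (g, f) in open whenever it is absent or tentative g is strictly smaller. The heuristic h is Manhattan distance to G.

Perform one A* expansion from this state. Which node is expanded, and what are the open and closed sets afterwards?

step 1: expand (3,4) (f=4, h=3) → closed; open now [(1,2) g=3 f=6, (1,3) g=2 f=6, (1,4) g=1 f=6, (2,1) g=3 f=6, (4,4) g=2 f=4]

expanded=(3,4); open=[(1,2) g=3 f=6, (1,3) g=2 f=6, (1,4) g=1 f=6, (2,1) g=3 f=6, (4,4) g=2 f=4]; closed=[(2,2), (2,3), (2,4), (3,3), (3,4)]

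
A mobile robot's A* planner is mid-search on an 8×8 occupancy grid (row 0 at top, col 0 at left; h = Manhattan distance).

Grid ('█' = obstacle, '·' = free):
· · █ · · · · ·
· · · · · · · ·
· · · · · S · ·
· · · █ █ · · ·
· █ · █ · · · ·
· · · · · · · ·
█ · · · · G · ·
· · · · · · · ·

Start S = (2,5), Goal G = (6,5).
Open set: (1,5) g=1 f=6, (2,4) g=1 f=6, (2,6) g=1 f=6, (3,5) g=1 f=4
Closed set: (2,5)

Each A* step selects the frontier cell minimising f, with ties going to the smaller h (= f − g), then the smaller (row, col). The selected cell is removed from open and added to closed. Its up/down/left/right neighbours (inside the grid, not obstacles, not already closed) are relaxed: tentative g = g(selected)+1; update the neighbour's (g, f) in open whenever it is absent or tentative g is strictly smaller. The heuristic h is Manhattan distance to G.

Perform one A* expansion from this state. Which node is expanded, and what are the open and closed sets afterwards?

expanded=(3,5); open=[(1,5) g=1 f=6, (2,4) g=1 f=6, (2,6) g=1 f=6, (3,6) g=2 f=6, (4,5) g=2 f=4]; closed=[(2,5), (3,5)]

step 1: expand (3,5) (f=4, h=3) → closed; open now [(1,5) g=1 f=6, (2,4) g=1 f=6, (2,6) g=1 f=6, (3,6) g=2 f=6, (4,5) g=2 f=4]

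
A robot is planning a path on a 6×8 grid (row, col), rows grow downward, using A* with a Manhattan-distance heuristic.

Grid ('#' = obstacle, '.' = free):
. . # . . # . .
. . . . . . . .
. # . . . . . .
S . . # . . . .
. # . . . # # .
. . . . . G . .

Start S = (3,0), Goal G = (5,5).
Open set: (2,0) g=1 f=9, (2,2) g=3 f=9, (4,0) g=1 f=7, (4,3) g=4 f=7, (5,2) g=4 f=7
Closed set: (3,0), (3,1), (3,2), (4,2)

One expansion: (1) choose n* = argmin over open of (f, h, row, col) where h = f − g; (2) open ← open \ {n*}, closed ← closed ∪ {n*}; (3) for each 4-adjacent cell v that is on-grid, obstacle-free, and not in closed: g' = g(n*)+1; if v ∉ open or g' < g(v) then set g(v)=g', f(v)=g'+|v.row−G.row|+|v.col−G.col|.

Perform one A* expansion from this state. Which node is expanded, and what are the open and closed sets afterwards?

step 1: expand (4,3) (f=7, h=3) → closed; open now [(2,0) g=1 f=9, (2,2) g=3 f=9, (4,0) g=1 f=7, (4,4) g=5 f=7, (5,2) g=4 f=7, (5,3) g=5 f=7]

expanded=(4,3); open=[(2,0) g=1 f=9, (2,2) g=3 f=9, (4,0) g=1 f=7, (4,4) g=5 f=7, (5,2) g=4 f=7, (5,3) g=5 f=7]; closed=[(3,0), (3,1), (3,2), (4,2), (4,3)]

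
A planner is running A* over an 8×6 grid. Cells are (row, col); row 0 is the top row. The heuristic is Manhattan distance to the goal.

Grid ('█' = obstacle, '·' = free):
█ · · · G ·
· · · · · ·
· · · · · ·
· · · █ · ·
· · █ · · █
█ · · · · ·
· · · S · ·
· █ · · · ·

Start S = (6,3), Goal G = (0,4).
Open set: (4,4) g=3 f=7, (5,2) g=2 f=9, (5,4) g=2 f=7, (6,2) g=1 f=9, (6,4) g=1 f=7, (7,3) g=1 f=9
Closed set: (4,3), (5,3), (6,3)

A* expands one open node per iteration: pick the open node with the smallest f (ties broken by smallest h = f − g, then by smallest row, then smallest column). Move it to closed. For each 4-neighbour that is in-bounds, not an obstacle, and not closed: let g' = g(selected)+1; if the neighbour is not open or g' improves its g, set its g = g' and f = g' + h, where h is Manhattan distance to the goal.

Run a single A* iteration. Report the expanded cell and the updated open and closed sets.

expanded=(4,4); open=[(3,4) g=4 f=7, (5,2) g=2 f=9, (5,4) g=2 f=7, (6,2) g=1 f=9, (6,4) g=1 f=7, (7,3) g=1 f=9]; closed=[(4,3), (4,4), (5,3), (6,3)]

step 1: expand (4,4) (f=7, h=4) → closed; open now [(3,4) g=4 f=7, (5,2) g=2 f=9, (5,4) g=2 f=7, (6,2) g=1 f=9, (6,4) g=1 f=7, (7,3) g=1 f=9]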